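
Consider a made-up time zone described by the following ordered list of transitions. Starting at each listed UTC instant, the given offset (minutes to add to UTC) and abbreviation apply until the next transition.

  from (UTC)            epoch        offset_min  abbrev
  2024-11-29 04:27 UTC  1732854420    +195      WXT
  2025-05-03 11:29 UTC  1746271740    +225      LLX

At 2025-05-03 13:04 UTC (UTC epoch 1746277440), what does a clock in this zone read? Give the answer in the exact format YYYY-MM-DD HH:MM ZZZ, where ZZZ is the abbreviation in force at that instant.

Query: 2025-05-03 13:04 UTC
Rule 2/2 (LLX, +03:45): 2025-05-03 11:29 UTC ≤ query < +∞
13·60 + 4 + 225 = 1009 min
1009 = 0·1440 + 1009; 1009 = 16·60 + 49 → 16:49, same day
→ 2025-05-03 16:49 LLX

2025-05-03 16:49 LLX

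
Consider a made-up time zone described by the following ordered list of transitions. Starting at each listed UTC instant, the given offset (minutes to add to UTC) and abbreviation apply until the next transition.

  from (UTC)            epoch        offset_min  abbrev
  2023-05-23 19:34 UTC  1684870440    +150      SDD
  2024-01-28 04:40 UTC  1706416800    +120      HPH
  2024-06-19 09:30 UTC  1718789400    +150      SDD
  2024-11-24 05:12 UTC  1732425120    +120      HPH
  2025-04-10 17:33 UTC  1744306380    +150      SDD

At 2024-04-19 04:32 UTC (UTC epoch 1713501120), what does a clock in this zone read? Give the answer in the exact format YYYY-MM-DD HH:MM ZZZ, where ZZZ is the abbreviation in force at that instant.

Query: 2024-04-19 04:32 UTC
Rule 2/5 (HPH, +02:00): 2024-01-28 04:40 UTC ≤ query < 2024-06-19 09:30 UTC
4·60 + 32 + 120 = 392 min
392 = 0·1440 + 392; 392 = 6·60 + 32 → 06:32, same day
→ 2024-04-19 06:32 HPH

2024-04-19 06:32 HPH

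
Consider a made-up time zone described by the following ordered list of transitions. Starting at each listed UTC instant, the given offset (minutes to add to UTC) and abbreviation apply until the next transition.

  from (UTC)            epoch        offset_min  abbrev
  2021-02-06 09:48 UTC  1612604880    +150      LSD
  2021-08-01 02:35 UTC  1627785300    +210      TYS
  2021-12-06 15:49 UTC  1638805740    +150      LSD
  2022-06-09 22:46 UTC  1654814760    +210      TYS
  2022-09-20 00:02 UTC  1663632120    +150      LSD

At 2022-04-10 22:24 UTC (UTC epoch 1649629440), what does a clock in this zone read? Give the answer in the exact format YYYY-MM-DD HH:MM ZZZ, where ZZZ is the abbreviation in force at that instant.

2022-04-11 00:54 LSD

Query: 2022-04-10 22:24 UTC
Rule 3/5 (LSD, +02:30): 2021-12-06 15:49 UTC ≤ query < 2022-06-09 22:46 UTC
22·60 + 24 + 150 = 1494 min
1494 = 1·1440 + 54; 54 = 0·60 + 54 → 00:54, 2022-04-10 + 1 day = 2022-04-11
→ 2022-04-11 00:54 LSD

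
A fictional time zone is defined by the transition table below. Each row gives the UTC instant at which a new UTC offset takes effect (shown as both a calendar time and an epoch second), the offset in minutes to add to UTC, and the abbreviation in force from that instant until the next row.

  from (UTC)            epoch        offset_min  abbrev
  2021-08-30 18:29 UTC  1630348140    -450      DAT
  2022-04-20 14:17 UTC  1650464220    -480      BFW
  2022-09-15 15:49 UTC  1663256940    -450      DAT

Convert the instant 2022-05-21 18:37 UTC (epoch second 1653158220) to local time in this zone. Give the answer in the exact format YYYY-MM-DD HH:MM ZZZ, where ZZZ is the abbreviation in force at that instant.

Query: 2022-05-21 18:37 UTC
Rule 2/3 (BFW, -08:00): 2022-04-20 14:17 UTC ≤ query < 2022-09-15 15:49 UTC
18·60 + 37 - 480 = 637 min
637 = 0·1440 + 637; 637 = 10·60 + 37 → 10:37, same day
→ 2022-05-21 10:37 BFW

2022-05-21 10:37 BFW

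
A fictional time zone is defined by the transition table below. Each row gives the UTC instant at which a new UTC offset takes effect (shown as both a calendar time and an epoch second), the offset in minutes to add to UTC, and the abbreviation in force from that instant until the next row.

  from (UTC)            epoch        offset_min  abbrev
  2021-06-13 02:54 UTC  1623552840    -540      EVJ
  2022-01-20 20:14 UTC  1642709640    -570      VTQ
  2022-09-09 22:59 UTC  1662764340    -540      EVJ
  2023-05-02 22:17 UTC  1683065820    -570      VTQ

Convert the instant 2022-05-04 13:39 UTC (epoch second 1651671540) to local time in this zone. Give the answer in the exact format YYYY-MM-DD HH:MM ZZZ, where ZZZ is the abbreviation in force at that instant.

Query: 2022-05-04 13:39 UTC
Rule 2/4 (VTQ, -09:30): 2022-01-20 20:14 UTC ≤ query < 2022-09-09 22:59 UTC
13·60 + 39 - 570 = 249 min
249 = 0·1440 + 249; 249 = 4·60 + 9 → 04:09, same day
→ 2022-05-04 04:09 VTQ

2022-05-04 04:09 VTQ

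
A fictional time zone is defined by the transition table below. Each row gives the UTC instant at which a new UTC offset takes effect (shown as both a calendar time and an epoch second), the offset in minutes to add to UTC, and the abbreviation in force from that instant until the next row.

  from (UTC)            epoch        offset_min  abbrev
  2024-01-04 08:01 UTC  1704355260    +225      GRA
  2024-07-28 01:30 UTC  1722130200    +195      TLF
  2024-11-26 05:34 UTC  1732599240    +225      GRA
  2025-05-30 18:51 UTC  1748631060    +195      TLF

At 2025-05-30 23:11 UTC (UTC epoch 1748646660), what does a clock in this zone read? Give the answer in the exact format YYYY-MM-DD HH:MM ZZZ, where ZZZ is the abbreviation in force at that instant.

2025-05-31 02:26 TLF

Query: 2025-05-30 23:11 UTC
Rule 4/4 (TLF, +03:15): 2025-05-30 18:51 UTC ≤ query < +∞
23·60 + 11 + 195 = 1586 min
1586 = 1·1440 + 146; 146 = 2·60 + 26 → 02:26, 2025-05-30 + 1 day = 2025-05-31
→ 2025-05-31 02:26 TLF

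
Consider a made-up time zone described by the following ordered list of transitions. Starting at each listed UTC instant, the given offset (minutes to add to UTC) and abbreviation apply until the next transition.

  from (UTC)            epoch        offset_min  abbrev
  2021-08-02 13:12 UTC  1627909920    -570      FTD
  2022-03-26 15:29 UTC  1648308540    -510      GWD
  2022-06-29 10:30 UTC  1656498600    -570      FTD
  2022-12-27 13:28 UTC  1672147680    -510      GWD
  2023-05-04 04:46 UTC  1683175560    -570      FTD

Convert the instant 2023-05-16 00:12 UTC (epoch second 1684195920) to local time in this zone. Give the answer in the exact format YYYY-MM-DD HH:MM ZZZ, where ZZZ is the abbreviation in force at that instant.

Query: 2023-05-16 00:12 UTC
Rule 5/5 (FTD, -09:30): 2023-05-04 04:46 UTC ≤ query < +∞
0·60 + 12 - 570 = -558 min
-558 = -1·1440 + 882; 882 = 14·60 + 42 → 14:42, 2023-05-16 - 1 day = 2023-05-15
→ 2023-05-15 14:42 FTD

2023-05-15 14:42 FTD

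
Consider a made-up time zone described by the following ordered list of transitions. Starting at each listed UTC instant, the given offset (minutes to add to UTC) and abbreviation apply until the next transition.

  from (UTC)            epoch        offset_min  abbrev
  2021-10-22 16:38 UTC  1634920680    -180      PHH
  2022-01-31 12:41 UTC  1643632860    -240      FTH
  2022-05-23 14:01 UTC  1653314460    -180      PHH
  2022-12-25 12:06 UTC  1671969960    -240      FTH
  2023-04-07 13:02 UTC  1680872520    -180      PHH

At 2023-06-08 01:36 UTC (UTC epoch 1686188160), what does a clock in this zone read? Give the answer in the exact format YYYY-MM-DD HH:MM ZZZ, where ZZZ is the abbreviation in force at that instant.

Query: 2023-06-08 01:36 UTC
Rule 5/5 (PHH, -03:00): 2023-04-07 13:02 UTC ≤ query < +∞
1·60 + 36 - 180 = -84 min
-84 = -1·1440 + 1356; 1356 = 22·60 + 36 → 22:36, 2023-06-08 - 1 day = 2023-06-07
→ 2023-06-07 22:36 PHH

2023-06-07 22:36 PHH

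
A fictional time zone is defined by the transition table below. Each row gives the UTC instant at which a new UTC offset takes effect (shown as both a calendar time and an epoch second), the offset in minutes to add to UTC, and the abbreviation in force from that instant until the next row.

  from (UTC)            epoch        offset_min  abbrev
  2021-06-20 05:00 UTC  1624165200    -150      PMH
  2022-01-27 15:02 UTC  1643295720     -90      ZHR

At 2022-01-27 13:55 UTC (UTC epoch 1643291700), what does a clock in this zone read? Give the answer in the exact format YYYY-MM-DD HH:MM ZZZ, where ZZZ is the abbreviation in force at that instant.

Query: 2022-01-27 13:55 UTC
Rule 1/2 (PMH, -02:30): 2021-06-20 05:00 UTC ≤ query < 2022-01-27 15:02 UTC
13·60 + 55 - 150 = 685 min
685 = 0·1440 + 685; 685 = 11·60 + 25 → 11:25, same day
→ 2022-01-27 11:25 PMH

2022-01-27 11:25 PMH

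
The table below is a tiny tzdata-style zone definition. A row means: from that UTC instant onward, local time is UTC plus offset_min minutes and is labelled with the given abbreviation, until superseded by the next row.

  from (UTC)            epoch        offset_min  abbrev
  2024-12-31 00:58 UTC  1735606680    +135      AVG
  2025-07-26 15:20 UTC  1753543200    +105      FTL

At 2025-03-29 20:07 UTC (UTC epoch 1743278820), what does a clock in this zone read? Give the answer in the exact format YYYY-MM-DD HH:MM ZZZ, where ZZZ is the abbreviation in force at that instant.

2025-03-29 22:22 AVG

Query: 2025-03-29 20:07 UTC
Rule 1/2 (AVG, +02:15): 2024-12-31 00:58 UTC ≤ query < 2025-07-26 15:20 UTC
20·60 + 7 + 135 = 1342 min
1342 = 0·1440 + 1342; 1342 = 22·60 + 22 → 22:22, same day
→ 2025-03-29 22:22 AVG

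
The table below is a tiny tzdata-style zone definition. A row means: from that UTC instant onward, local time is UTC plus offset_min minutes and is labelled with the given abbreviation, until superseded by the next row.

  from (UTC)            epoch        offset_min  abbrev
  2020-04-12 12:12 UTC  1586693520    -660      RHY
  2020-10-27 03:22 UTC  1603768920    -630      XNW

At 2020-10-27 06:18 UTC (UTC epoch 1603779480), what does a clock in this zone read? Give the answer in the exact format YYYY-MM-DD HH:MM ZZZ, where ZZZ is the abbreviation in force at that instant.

2020-10-26 19:48 XNW

Query: 2020-10-27 06:18 UTC
Rule 2/2 (XNW, -10:30): 2020-10-27 03:22 UTC ≤ query < +∞
6·60 + 18 - 630 = -252 min
-252 = -1·1440 + 1188; 1188 = 19·60 + 48 → 19:48, 2020-10-27 - 1 day = 2020-10-26
→ 2020-10-26 19:48 XNW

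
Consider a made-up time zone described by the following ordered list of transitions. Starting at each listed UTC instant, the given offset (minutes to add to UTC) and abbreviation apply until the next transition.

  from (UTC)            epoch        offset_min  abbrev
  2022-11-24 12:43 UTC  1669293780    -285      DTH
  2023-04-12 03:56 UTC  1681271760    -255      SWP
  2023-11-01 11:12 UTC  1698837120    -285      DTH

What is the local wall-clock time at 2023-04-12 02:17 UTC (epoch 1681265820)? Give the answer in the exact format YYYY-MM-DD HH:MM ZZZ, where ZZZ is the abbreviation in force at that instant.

2023-04-11 21:32 DTH

Query: 2023-04-12 02:17 UTC
Rule 1/3 (DTH, -04:45): 2022-11-24 12:43 UTC ≤ query < 2023-04-12 03:56 UTC
2·60 + 17 - 285 = -148 min
-148 = -1·1440 + 1292; 1292 = 21·60 + 32 → 21:32, 2023-04-12 - 1 day = 2023-04-11
→ 2023-04-11 21:32 DTH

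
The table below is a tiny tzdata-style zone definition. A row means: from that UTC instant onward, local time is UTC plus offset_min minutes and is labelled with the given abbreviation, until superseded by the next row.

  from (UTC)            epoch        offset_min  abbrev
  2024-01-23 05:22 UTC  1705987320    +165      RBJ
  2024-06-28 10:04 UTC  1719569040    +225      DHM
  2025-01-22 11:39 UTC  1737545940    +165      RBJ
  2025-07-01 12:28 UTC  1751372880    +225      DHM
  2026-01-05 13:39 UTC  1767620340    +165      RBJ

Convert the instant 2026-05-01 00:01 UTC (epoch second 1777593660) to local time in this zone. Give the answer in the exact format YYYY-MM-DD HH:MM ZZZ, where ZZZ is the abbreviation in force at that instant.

2026-05-01 02:46 RBJ

Query: 2026-05-01 00:01 UTC
Rule 5/5 (RBJ, +02:45): 2026-01-05 13:39 UTC ≤ query < +∞
0·60 + 1 + 165 = 166 min
166 = 0·1440 + 166; 166 = 2·60 + 46 → 02:46, same day
→ 2026-05-01 02:46 RBJ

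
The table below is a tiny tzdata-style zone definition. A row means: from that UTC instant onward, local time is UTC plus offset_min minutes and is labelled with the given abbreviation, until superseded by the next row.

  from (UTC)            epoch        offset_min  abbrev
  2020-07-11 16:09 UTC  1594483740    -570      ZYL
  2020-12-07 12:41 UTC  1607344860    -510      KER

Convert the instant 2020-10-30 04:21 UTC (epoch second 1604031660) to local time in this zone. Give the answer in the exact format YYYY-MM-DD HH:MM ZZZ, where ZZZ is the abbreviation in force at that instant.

Query: 2020-10-30 04:21 UTC
Rule 1/2 (ZYL, -09:30): 2020-07-11 16:09 UTC ≤ query < 2020-12-07 12:41 UTC
4·60 + 21 - 570 = -309 min
-309 = -1·1440 + 1131; 1131 = 18·60 + 51 → 18:51, 2020-10-30 - 1 day = 2020-10-29
→ 2020-10-29 18:51 ZYL

2020-10-29 18:51 ZYL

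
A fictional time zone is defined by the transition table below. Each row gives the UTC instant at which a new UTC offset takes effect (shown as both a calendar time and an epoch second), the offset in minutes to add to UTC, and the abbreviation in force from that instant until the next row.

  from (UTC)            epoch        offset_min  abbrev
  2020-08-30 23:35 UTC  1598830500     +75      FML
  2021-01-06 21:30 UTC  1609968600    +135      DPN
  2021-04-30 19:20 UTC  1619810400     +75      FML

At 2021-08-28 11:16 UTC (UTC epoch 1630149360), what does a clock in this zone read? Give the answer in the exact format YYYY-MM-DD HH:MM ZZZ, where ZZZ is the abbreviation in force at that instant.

2021-08-28 12:31 FML

Query: 2021-08-28 11:16 UTC
Rule 3/3 (FML, +01:15): 2021-04-30 19:20 UTC ≤ query < +∞
11·60 + 16 + 75 = 751 min
751 = 0·1440 + 751; 751 = 12·60 + 31 → 12:31, same day
→ 2021-08-28 12:31 FML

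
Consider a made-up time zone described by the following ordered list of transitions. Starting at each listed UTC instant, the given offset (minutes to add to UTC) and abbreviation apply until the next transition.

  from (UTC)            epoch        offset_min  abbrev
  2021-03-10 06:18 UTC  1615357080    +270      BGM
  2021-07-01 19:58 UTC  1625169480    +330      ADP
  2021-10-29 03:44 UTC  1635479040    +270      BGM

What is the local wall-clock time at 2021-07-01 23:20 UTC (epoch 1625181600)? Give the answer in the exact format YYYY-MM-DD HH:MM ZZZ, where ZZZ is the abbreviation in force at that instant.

2021-07-02 04:50 ADP

Query: 2021-07-01 23:20 UTC
Rule 2/3 (ADP, +05:30): 2021-07-01 19:58 UTC ≤ query < 2021-10-29 03:44 UTC
23·60 + 20 + 330 = 1730 min
1730 = 1·1440 + 290; 290 = 4·60 + 50 → 04:50, 2021-07-01 + 1 day = 2021-07-02
→ 2021-07-02 04:50 ADP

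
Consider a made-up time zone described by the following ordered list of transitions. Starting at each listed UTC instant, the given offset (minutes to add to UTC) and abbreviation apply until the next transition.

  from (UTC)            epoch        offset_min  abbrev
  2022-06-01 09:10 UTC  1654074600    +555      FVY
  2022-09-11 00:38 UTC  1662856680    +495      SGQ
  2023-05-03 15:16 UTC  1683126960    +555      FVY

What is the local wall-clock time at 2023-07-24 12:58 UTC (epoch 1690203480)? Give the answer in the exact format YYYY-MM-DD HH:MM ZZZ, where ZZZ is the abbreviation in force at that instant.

Query: 2023-07-24 12:58 UTC
Rule 3/3 (FVY, +09:15): 2023-05-03 15:16 UTC ≤ query < +∞
12·60 + 58 + 555 = 1333 min
1333 = 0·1440 + 1333; 1333 = 22·60 + 13 → 22:13, same day
→ 2023-07-24 22:13 FVY

2023-07-24 22:13 FVY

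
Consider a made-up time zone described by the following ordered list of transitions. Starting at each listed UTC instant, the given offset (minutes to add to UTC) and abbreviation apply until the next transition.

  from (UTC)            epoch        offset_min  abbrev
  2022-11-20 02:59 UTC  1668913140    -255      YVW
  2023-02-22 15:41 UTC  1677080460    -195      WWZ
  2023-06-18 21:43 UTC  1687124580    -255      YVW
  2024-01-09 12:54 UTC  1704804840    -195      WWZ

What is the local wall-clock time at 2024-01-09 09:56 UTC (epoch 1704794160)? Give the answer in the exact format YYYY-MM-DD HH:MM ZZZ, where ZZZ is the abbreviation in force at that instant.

Query: 2024-01-09 09:56 UTC
Rule 3/4 (YVW, -04:15): 2023-06-18 21:43 UTC ≤ query < 2024-01-09 12:54 UTC
9·60 + 56 - 255 = 341 min
341 = 0·1440 + 341; 341 = 5·60 + 41 → 05:41, same day
→ 2024-01-09 05:41 YVW

2024-01-09 05:41 YVW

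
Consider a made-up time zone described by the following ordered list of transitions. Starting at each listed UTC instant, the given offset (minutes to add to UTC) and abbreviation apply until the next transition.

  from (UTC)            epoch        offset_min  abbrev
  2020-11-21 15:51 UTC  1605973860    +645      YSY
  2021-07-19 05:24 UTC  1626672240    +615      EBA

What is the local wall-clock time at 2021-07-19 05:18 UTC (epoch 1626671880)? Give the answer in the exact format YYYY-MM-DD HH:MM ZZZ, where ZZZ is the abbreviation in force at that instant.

Query: 2021-07-19 05:18 UTC
Rule 1/2 (YSY, +10:45): 2020-11-21 15:51 UTC ≤ query < 2021-07-19 05:24 UTC
5·60 + 18 + 645 = 963 min
963 = 0·1440 + 963; 963 = 16·60 + 3 → 16:03, same day
→ 2021-07-19 16:03 YSY

2021-07-19 16:03 YSY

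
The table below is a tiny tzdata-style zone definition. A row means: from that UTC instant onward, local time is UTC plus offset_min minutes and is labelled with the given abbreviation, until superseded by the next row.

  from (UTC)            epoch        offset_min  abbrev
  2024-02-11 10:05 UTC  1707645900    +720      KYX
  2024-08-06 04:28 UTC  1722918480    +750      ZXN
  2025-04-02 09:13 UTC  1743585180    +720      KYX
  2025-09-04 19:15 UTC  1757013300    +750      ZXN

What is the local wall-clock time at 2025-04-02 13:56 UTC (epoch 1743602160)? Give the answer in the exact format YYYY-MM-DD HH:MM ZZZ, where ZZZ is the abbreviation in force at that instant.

2025-04-03 01:56 KYX

Query: 2025-04-02 13:56 UTC
Rule 3/4 (KYX, +12:00): 2025-04-02 09:13 UTC ≤ query < 2025-09-04 19:15 UTC
13·60 + 56 + 720 = 1556 min
1556 = 1·1440 + 116; 116 = 1·60 + 56 → 01:56, 2025-04-02 + 1 day = 2025-04-03
→ 2025-04-03 01:56 KYX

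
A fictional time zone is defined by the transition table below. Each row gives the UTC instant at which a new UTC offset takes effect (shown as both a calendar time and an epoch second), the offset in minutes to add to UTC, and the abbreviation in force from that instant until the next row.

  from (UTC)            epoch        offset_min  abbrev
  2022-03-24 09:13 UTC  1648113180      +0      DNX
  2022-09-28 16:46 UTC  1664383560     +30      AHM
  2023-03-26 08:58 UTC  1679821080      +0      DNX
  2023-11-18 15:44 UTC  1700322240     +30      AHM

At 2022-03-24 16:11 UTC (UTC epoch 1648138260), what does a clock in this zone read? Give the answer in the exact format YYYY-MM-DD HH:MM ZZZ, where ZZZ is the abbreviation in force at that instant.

Query: 2022-03-24 16:11 UTC
Rule 1/4 (DNX, +00:00): 2022-03-24 09:13 UTC ≤ query < 2022-09-28 16:46 UTC
16·60 + 11 + 0 = 971 min
971 = 0·1440 + 971; 971 = 16·60 + 11 → 16:11, same day
→ 2022-03-24 16:11 DNX

2022-03-24 16:11 DNX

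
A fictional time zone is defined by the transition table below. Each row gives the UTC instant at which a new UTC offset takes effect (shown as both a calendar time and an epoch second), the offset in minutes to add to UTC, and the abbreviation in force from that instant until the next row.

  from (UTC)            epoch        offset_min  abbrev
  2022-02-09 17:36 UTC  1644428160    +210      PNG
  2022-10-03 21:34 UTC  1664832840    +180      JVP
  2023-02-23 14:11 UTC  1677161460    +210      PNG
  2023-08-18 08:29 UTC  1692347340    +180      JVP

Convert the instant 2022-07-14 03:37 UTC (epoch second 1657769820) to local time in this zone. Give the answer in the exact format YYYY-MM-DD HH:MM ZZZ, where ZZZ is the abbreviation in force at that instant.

2022-07-14 07:07 PNG

Query: 2022-07-14 03:37 UTC
Rule 1/4 (PNG, +03:30): 2022-02-09 17:36 UTC ≤ query < 2022-10-03 21:34 UTC
3·60 + 37 + 210 = 427 min
427 = 0·1440 + 427; 427 = 7·60 + 7 → 07:07, same day
→ 2022-07-14 07:07 PNG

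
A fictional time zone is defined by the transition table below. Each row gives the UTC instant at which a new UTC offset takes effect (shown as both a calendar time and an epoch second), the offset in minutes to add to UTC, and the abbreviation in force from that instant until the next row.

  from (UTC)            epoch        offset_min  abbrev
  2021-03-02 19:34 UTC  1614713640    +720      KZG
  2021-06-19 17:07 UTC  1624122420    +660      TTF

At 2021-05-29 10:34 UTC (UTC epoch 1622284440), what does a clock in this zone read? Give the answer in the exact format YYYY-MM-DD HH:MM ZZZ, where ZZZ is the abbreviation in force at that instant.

2021-05-29 22:34 KZG

Query: 2021-05-29 10:34 UTC
Rule 1/2 (KZG, +12:00): 2021-03-02 19:34 UTC ≤ query < 2021-06-19 17:07 UTC
10·60 + 34 + 720 = 1354 min
1354 = 0·1440 + 1354; 1354 = 22·60 + 34 → 22:34, same day
→ 2021-05-29 22:34 KZG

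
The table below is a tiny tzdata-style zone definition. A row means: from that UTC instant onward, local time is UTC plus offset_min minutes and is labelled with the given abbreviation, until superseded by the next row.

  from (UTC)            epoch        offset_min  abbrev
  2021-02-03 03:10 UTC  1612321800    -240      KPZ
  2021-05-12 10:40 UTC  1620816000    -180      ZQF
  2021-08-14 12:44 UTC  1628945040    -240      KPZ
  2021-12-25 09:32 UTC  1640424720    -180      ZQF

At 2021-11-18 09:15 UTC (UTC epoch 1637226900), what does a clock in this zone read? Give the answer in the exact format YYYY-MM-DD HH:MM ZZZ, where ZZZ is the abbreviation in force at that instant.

Query: 2021-11-18 09:15 UTC
Rule 3/4 (KPZ, -04:00): 2021-08-14 12:44 UTC ≤ query < 2021-12-25 09:32 UTC
9·60 + 15 - 240 = 315 min
315 = 0·1440 + 315; 315 = 5·60 + 15 → 05:15, same day
→ 2021-11-18 05:15 KPZ

2021-11-18 05:15 KPZ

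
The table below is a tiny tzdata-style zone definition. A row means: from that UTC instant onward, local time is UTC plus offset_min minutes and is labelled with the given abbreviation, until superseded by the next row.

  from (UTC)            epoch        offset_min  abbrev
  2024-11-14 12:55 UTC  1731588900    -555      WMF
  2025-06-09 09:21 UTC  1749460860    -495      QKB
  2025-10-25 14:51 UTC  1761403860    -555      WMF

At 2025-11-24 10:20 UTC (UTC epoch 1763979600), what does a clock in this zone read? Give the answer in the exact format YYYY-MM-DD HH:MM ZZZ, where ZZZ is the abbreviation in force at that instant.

Query: 2025-11-24 10:20 UTC
Rule 3/3 (WMF, -09:15): 2025-10-25 14:51 UTC ≤ query < +∞
10·60 + 20 - 555 = 65 min
65 = 0·1440 + 65; 65 = 1·60 + 5 → 01:05, same day
→ 2025-11-24 01:05 WMF

2025-11-24 01:05 WMF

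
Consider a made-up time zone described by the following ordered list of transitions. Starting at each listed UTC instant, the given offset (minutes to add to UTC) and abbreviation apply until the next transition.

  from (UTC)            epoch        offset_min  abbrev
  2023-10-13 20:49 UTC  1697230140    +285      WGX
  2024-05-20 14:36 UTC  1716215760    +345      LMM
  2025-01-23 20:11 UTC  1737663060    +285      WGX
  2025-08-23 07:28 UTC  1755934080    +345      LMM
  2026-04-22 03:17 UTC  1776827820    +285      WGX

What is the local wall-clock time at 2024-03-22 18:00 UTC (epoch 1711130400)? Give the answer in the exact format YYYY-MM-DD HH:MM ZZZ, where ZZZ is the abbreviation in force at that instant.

Query: 2024-03-22 18:00 UTC
Rule 1/5 (WGX, +04:45): 2023-10-13 20:49 UTC ≤ query < 2024-05-20 14:36 UTC
18·60 + 0 + 285 = 1365 min
1365 = 0·1440 + 1365; 1365 = 22·60 + 45 → 22:45, same day
→ 2024-03-22 22:45 WGX

2024-03-22 22:45 WGX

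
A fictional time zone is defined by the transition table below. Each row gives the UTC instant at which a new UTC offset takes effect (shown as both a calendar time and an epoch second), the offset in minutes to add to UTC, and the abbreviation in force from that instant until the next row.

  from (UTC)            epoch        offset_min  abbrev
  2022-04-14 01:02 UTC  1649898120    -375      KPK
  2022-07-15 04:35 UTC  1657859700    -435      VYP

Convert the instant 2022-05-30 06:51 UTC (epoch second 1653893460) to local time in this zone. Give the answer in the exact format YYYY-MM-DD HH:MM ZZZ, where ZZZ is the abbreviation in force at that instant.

Query: 2022-05-30 06:51 UTC
Rule 1/2 (KPK, -06:15): 2022-04-14 01:02 UTC ≤ query < 2022-07-15 04:35 UTC
6·60 + 51 - 375 = 36 min
36 = 0·1440 + 36; 36 = 0·60 + 36 → 00:36, same day
→ 2022-05-30 00:36 KPK

2022-05-30 00:36 KPK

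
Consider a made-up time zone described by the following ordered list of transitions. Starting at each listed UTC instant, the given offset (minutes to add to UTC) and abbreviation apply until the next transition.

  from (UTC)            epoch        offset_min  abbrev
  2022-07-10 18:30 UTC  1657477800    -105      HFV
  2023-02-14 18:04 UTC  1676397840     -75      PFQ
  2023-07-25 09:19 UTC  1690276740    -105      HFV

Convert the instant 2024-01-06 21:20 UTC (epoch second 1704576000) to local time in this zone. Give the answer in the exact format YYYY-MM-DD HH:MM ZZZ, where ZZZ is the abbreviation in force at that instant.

Query: 2024-01-06 21:20 UTC
Rule 3/3 (HFV, -01:45): 2023-07-25 09:19 UTC ≤ query < +∞
21·60 + 20 - 105 = 1175 min
1175 = 0·1440 + 1175; 1175 = 19·60 + 35 → 19:35, same day
→ 2024-01-06 19:35 HFV

2024-01-06 19:35 HFV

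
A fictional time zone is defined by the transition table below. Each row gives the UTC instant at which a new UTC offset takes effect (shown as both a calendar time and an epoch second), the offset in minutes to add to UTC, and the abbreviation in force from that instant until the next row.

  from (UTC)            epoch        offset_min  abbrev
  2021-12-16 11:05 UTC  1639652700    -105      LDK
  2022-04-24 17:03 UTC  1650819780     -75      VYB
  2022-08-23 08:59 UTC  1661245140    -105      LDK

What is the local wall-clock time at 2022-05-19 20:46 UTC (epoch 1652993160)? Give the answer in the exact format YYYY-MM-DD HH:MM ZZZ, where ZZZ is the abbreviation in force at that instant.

Query: 2022-05-19 20:46 UTC
Rule 2/3 (VYB, -01:15): 2022-04-24 17:03 UTC ≤ query < 2022-08-23 08:59 UTC
20·60 + 46 - 75 = 1171 min
1171 = 0·1440 + 1171; 1171 = 19·60 + 31 → 19:31, same day
→ 2022-05-19 19:31 VYB

2022-05-19 19:31 VYB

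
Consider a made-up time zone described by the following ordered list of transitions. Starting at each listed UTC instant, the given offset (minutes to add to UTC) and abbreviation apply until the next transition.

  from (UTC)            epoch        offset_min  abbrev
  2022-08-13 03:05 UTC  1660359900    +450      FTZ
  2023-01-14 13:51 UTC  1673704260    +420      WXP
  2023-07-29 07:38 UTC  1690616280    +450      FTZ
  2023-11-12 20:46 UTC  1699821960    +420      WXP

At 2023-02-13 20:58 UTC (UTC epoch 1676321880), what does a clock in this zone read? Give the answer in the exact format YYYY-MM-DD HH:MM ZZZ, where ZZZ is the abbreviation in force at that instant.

Query: 2023-02-13 20:58 UTC
Rule 2/4 (WXP, +07:00): 2023-01-14 13:51 UTC ≤ query < 2023-07-29 07:38 UTC
20·60 + 58 + 420 = 1678 min
1678 = 1·1440 + 238; 238 = 3·60 + 58 → 03:58, 2023-02-13 + 1 day = 2023-02-14
→ 2023-02-14 03:58 WXP

2023-02-14 03:58 WXP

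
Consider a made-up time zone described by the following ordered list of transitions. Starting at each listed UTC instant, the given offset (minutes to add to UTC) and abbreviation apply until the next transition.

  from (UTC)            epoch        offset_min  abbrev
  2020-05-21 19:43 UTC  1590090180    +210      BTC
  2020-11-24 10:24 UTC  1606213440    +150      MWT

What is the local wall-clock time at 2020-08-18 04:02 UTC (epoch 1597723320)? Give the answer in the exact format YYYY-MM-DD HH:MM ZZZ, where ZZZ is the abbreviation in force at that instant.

Query: 2020-08-18 04:02 UTC
Rule 1/2 (BTC, +03:30): 2020-05-21 19:43 UTC ≤ query < 2020-11-24 10:24 UTC
4·60 + 2 + 210 = 452 min
452 = 0·1440 + 452; 452 = 7·60 + 32 → 07:32, same day
→ 2020-08-18 07:32 BTC

2020-08-18 07:32 BTC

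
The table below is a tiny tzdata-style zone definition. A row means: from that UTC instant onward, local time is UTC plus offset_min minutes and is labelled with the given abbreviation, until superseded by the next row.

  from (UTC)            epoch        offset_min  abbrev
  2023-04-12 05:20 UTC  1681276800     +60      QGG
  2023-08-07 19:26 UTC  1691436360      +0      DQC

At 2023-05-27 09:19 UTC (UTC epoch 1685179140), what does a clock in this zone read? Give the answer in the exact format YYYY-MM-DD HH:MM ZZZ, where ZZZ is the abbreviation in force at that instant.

Query: 2023-05-27 09:19 UTC
Rule 1/2 (QGG, +01:00): 2023-04-12 05:20 UTC ≤ query < 2023-08-07 19:26 UTC
9·60 + 19 + 60 = 619 min
619 = 0·1440 + 619; 619 = 10·60 + 19 → 10:19, same day
→ 2023-05-27 10:19 QGG

2023-05-27 10:19 QGG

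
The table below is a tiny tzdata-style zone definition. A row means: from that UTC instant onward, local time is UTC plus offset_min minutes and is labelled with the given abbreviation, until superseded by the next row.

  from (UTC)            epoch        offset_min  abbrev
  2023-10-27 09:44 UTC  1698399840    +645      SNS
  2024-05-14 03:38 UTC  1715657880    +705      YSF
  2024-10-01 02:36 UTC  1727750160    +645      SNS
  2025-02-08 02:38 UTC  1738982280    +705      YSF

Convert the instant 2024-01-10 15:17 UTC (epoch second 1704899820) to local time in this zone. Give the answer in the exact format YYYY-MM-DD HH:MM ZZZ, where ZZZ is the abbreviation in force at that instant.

2024-01-11 02:02 SNS

Query: 2024-01-10 15:17 UTC
Rule 1/4 (SNS, +10:45): 2023-10-27 09:44 UTC ≤ query < 2024-05-14 03:38 UTC
15·60 + 17 + 645 = 1562 min
1562 = 1·1440 + 122; 122 = 2·60 + 2 → 02:02, 2024-01-10 + 1 day = 2024-01-11
→ 2024-01-11 02:02 SNS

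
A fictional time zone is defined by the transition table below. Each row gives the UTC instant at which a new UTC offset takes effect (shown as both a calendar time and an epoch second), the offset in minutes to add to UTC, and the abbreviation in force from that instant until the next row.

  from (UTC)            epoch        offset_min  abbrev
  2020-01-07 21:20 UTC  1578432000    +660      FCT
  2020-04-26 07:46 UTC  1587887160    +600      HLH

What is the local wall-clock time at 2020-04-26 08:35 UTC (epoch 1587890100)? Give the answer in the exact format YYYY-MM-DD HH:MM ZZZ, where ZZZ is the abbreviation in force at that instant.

Query: 2020-04-26 08:35 UTC
Rule 2/2 (HLH, +10:00): 2020-04-26 07:46 UTC ≤ query < +∞
8·60 + 35 + 600 = 1115 min
1115 = 0·1440 + 1115; 1115 = 18·60 + 35 → 18:35, same day
→ 2020-04-26 18:35 HLH

2020-04-26 18:35 HLH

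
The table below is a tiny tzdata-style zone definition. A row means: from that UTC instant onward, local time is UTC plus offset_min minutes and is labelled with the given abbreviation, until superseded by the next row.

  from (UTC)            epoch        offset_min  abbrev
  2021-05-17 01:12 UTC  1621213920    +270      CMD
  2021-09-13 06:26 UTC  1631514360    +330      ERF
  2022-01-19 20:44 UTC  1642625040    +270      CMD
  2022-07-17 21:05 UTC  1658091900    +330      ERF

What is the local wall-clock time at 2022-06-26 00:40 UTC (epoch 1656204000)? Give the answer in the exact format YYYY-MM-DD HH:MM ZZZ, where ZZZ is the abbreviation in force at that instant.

2022-06-26 05:10 CMD

Query: 2022-06-26 00:40 UTC
Rule 3/4 (CMD, +04:30): 2022-01-19 20:44 UTC ≤ query < 2022-07-17 21:05 UTC
0·60 + 40 + 270 = 310 min
310 = 0·1440 + 310; 310 = 5·60 + 10 → 05:10, same day
→ 2022-06-26 05:10 CMD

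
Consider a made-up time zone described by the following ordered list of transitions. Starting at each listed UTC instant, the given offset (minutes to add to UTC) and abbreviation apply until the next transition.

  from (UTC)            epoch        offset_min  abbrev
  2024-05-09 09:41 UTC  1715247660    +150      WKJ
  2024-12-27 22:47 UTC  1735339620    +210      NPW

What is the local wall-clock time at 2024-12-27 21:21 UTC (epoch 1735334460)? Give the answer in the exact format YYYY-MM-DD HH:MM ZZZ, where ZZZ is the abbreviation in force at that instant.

Query: 2024-12-27 21:21 UTC
Rule 1/2 (WKJ, +02:30): 2024-05-09 09:41 UTC ≤ query < 2024-12-27 22:47 UTC
21·60 + 21 + 150 = 1431 min
1431 = 0·1440 + 1431; 1431 = 23·60 + 51 → 23:51, same day
→ 2024-12-27 23:51 WKJ

2024-12-27 23:51 WKJ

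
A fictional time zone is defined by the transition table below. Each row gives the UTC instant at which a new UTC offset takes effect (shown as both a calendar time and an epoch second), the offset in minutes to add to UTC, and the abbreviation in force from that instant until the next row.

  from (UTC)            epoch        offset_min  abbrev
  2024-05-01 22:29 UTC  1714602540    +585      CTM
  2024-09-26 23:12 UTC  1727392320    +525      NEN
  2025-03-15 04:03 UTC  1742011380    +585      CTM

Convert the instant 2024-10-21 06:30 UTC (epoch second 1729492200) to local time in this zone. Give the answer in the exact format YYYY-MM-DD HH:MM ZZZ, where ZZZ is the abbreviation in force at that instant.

Query: 2024-10-21 06:30 UTC
Rule 2/3 (NEN, +08:45): 2024-09-26 23:12 UTC ≤ query < 2025-03-15 04:03 UTC
6·60 + 30 + 525 = 915 min
915 = 0·1440 + 915; 915 = 15·60 + 15 → 15:15, same day
→ 2024-10-21 15:15 NEN

2024-10-21 15:15 NEN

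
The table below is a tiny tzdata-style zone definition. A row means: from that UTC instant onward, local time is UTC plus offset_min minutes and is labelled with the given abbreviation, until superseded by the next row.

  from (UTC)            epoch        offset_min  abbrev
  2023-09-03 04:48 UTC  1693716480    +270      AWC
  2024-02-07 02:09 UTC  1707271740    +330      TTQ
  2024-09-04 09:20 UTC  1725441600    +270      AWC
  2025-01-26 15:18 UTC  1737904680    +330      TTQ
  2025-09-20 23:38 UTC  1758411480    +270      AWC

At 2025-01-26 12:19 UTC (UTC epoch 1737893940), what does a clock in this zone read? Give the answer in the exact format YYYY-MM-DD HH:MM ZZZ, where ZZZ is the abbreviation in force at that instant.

Query: 2025-01-26 12:19 UTC
Rule 3/5 (AWC, +04:30): 2024-09-04 09:20 UTC ≤ query < 2025-01-26 15:18 UTC
12·60 + 19 + 270 = 1009 min
1009 = 0·1440 + 1009; 1009 = 16·60 + 49 → 16:49, same day
→ 2025-01-26 16:49 AWC

2025-01-26 16:49 AWC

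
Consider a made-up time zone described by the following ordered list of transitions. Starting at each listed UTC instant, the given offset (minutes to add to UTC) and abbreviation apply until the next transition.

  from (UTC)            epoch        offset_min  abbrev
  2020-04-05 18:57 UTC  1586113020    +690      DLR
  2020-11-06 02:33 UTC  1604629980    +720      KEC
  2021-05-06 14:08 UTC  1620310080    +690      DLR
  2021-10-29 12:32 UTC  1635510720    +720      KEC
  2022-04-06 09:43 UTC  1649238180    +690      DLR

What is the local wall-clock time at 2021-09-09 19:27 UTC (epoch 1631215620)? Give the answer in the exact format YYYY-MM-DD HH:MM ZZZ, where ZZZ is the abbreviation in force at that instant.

Query: 2021-09-09 19:27 UTC
Rule 3/5 (DLR, +11:30): 2021-05-06 14:08 UTC ≤ query < 2021-10-29 12:32 UTC
19·60 + 27 + 690 = 1857 min
1857 = 1·1440 + 417; 417 = 6·60 + 57 → 06:57, 2021-09-09 + 1 day = 2021-09-10
→ 2021-09-10 06:57 DLR

2021-09-10 06:57 DLR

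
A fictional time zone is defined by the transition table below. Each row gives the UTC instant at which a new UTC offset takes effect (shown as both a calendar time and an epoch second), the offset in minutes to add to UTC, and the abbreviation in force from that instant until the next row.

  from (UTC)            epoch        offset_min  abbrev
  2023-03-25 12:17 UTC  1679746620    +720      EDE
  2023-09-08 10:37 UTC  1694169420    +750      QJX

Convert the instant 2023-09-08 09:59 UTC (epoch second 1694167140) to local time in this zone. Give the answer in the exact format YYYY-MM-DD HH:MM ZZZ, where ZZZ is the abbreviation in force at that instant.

2023-09-08 21:59 EDE

Query: 2023-09-08 09:59 UTC
Rule 1/2 (EDE, +12:00): 2023-03-25 12:17 UTC ≤ query < 2023-09-08 10:37 UTC
9·60 + 59 + 720 = 1319 min
1319 = 0·1440 + 1319; 1319 = 21·60 + 59 → 21:59, same day
→ 2023-09-08 21:59 EDE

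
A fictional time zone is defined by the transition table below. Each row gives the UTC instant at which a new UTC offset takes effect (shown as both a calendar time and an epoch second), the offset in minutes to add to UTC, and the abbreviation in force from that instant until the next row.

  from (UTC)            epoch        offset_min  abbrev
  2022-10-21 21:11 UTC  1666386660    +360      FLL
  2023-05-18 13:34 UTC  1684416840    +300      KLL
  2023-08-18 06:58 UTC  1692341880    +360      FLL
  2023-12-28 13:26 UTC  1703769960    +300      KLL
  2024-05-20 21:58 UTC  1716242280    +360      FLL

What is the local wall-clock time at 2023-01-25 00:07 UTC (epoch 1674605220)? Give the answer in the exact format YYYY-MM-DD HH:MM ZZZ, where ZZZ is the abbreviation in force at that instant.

2023-01-25 06:07 FLL

Query: 2023-01-25 00:07 UTC
Rule 1/5 (FLL, +06:00): 2022-10-21 21:11 UTC ≤ query < 2023-05-18 13:34 UTC
0·60 + 7 + 360 = 367 min
367 = 0·1440 + 367; 367 = 6·60 + 7 → 06:07, same day
→ 2023-01-25 06:07 FLL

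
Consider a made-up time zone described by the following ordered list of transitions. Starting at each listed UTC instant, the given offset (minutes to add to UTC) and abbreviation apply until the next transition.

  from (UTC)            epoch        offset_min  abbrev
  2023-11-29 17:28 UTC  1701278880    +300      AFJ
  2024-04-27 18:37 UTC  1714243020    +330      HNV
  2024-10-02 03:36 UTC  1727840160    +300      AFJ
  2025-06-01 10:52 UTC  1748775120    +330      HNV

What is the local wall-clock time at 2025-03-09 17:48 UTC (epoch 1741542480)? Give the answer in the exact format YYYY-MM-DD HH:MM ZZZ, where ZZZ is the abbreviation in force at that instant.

Query: 2025-03-09 17:48 UTC
Rule 3/4 (AFJ, +05:00): 2024-10-02 03:36 UTC ≤ query < 2025-06-01 10:52 UTC
17·60 + 48 + 300 = 1368 min
1368 = 0·1440 + 1368; 1368 = 22·60 + 48 → 22:48, same day
→ 2025-03-09 22:48 AFJ

2025-03-09 22:48 AFJ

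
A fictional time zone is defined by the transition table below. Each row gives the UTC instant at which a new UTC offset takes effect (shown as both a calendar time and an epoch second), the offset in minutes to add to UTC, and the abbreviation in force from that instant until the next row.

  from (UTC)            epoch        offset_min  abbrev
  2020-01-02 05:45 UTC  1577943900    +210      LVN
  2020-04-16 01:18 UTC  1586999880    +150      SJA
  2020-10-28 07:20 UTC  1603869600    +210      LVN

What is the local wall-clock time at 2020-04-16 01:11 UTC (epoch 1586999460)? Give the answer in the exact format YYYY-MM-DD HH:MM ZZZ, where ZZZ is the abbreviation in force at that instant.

Query: 2020-04-16 01:11 UTC
Rule 1/3 (LVN, +03:30): 2020-01-02 05:45 UTC ≤ query < 2020-04-16 01:18 UTC
1·60 + 11 + 210 = 281 min
281 = 0·1440 + 281; 281 = 4·60 + 41 → 04:41, same day
→ 2020-04-16 04:41 LVN

2020-04-16 04:41 LVN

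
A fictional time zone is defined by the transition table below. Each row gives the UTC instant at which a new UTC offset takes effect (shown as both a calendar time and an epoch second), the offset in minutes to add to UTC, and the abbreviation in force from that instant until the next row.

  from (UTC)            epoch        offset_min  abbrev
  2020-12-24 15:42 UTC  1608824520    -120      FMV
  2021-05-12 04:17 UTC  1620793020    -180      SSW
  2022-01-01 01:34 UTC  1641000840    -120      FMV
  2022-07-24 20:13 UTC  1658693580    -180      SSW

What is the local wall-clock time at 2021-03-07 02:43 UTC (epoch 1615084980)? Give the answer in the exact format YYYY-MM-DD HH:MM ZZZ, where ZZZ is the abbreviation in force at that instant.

Query: 2021-03-07 02:43 UTC
Rule 1/4 (FMV, -02:00): 2020-12-24 15:42 UTC ≤ query < 2021-05-12 04:17 UTC
2·60 + 43 - 120 = 43 min
43 = 0·1440 + 43; 43 = 0·60 + 43 → 00:43, same day
→ 2021-03-07 00:43 FMV

2021-03-07 00:43 FMV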